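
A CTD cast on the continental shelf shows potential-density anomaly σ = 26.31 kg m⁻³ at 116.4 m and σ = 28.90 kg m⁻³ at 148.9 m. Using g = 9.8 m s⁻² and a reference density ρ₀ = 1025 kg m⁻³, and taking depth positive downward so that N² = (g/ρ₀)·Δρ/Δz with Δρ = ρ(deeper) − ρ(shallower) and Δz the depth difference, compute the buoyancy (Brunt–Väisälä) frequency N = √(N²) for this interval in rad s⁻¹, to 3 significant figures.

Δρ = 1028.90 − 1026.31 = 2.59 kg m⁻³ over Δz = 148.9 − 116.4 = 32.5 m.
N² = (9.8/1025) × (2.59/32.5) = 7.6194 × 10⁻⁴ s⁻².
N = √(7.6194 × 10⁻⁴) = 0.027603 rad s⁻¹ ≈ 0.0276 rad s⁻¹.
A positive N² confirms static stability across the interval.

0.0276 rad s⁻¹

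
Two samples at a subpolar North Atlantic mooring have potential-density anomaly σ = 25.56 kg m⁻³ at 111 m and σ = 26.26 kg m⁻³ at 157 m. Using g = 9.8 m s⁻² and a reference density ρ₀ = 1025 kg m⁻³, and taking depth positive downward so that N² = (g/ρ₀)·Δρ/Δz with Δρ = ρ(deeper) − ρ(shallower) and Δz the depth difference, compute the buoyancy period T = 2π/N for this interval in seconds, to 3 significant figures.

521 s

Δρ = 1026.26 − 1025.56 = 0.70 kg m⁻³ over Δz = 157 − 111 = 46 m.
N² = (9.8/1025) × (0.70/46) = 1.4549 × 10⁻⁴ s⁻².
N = √(1.4549 × 10⁻⁴) = 0.012062 rad s⁻¹, so T = 2π/N = 520.91 s ≈ 521 s.
A positive N² confirms static stability across the interval.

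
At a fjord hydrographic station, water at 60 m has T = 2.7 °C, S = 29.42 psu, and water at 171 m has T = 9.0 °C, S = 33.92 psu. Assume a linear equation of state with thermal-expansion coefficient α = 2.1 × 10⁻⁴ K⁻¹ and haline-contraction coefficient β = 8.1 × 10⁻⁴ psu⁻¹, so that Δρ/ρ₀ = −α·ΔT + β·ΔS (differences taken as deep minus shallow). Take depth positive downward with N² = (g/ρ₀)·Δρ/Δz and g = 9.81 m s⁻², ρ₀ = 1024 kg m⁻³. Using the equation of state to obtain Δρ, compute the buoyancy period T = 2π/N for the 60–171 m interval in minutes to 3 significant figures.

7.31 min

ΔT = +6.3 K, ΔS = +4.50 psu (deep − shallow).
Δρ/ρ₀ = −αΔT + βΔS = -1.323 × 10⁻³ + 3.645 × 10⁻³ = 2.322 × 10⁻³, so Δρ ≈ 2.378 kg m⁻³.
N² = (g/ρ₀)·Δρ/Δz = g·(Δρ/ρ₀)/Δz = 9.81 × 2.322 × 10⁻³ / 111 = 2.0521 × 10⁻⁴ s⁻².
N = √(2.0521 × 10⁻⁴) = 0.014325 rad s⁻¹ → T = 2π/N = 438.62 s = 7.3103 min ≈ 7.31 min.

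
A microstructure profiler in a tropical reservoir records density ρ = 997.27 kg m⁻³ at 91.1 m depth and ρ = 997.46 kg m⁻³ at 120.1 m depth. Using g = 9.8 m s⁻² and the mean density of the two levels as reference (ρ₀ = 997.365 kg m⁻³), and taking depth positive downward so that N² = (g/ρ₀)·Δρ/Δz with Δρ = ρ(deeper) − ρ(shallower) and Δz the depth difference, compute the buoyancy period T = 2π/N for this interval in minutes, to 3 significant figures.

Δρ = 997.46 − 997.27 = 0.19 kg m⁻³ over Δz = 120.1 − 91.1 = 29 m.
N² = (9.8/997.365) × (0.19/29) = 6.4377 × 10⁻⁵ s⁻².
N = √(6.4377 × 10⁻⁵) = 8.0235 × 10⁻³ rad s⁻¹, so T = 2π/N = 783.10 s = 13.052 min ≈ 13.1 min.
Since Δρ > 0 the layer is stably stratified.

13.1 min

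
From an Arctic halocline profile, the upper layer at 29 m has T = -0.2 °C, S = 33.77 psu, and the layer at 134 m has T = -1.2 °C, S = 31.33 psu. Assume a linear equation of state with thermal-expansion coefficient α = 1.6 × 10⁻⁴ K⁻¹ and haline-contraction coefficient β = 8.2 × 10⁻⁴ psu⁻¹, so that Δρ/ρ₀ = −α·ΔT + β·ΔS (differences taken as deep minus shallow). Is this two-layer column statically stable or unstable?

unstable

ΔT = -1.2 − -0.2 = -1.0 K and ΔS = 31.33 − 33.77 = -2.44 psu (deep − shallow).
−αΔT = 1.60 × 10⁻⁴; βΔS = -2.0008 × 10⁻³; sum Δρ/ρ₀ = -1.8408 × 10⁻³.
Δρ/ρ₀ < 0, so Δρ < 0: deeper water is lighter → statically unstable; the column would overturn.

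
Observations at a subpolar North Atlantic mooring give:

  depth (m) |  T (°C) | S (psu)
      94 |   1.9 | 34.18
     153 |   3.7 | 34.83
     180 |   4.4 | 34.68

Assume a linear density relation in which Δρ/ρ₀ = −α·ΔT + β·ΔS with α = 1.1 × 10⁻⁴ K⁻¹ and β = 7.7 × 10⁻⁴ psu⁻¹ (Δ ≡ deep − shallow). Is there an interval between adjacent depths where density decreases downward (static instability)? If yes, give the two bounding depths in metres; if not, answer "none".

Evaluate Δρ/ρ₀ = −αΔT + βΔS across each adjacent pair:
  94–153 m: −αΔT+βΔS = −(1.1 × 10⁻⁴)(+1.8)+(7.7 × 10⁻⁴)(+0.65) = 3.0 × 10⁻⁴ → stable
  153–180 m: −αΔT+βΔS = −(1.1 × 10⁻⁴)(+0.7)+(7.7 × 10⁻⁴)(-0.15) = -1.9 × 10⁻⁴ → UNSTABLE
The 153–180 m interval has Δρ < 0: lighter water underlies denser water.

153–180 m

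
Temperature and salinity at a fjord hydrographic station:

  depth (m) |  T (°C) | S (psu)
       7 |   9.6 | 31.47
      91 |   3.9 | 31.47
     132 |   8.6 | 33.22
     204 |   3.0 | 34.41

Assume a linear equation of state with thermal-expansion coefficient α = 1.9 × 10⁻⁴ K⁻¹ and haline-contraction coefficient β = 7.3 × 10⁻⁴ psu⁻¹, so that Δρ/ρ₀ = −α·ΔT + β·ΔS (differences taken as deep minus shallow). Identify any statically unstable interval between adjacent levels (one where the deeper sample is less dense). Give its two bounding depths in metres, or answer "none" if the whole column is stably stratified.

Evaluate Δρ/ρ₀ = −αΔT + βΔS across each adjacent pair:
  7–91 m: −αΔT+βΔS = −(1.9 × 10⁻⁴)(-5.7)+(7.3 × 10⁻⁴)(+0.00) = 1.1 × 10⁻³ → stable
  91–132 m: −αΔT+βΔS = −(1.9 × 10⁻⁴)(+4.7)+(7.3 × 10⁻⁴)(+1.75) = 3.8 × 10⁻⁴ → stable
  132–204 m: −αΔT+βΔS = −(1.9 × 10⁻⁴)(-5.6)+(7.3 × 10⁻⁴)(+1.19) = 1.9 × 10⁻³ → stable
Every interval has Δρ > 0: the column is stably stratified throughout.

none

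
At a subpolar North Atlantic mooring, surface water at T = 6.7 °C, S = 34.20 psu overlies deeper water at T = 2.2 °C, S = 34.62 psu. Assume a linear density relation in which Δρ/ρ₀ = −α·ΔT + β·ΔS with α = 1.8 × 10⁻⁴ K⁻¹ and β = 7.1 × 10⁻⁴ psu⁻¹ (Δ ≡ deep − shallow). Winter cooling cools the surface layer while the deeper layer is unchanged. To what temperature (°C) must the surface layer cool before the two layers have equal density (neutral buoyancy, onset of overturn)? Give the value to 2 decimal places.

0.54 °C

Neutral buoyancy requires Δρ = 0, i.e. −α(T_deep − T_surf′) + β(S_deep − S_surf) = 0.
T_surf′ = T_deep − (β/α)·ΔS = 2.2 − (7.1 × 10⁻⁴/1.8 × 10⁻⁴)·(+0.42) = 0.5433 °C.
Cooling required: 6.7 − (0.5433) = 6.1567 °C.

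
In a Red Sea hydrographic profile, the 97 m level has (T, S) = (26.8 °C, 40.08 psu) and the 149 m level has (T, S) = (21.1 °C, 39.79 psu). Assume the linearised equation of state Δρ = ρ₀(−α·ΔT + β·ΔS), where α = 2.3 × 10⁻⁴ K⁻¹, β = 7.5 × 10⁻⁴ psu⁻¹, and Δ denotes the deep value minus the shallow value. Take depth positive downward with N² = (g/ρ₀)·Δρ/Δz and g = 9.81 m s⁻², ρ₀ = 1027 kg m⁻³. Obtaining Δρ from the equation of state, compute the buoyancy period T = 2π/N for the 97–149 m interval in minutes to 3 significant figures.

ΔT = -5.7 K, ΔS = -0.29 psu (deep − shallow).
Δρ/ρ₀ = −αΔT + βΔS = 1.311 × 10⁻³ − 2.175 × 10⁻⁴ = 1.0935 × 10⁻³, so Δρ ≈ 1.123 kg m⁻³.
N² = (g/ρ₀)·Δρ/Δz = g·(Δρ/ρ₀)/Δz = 9.81 × 1.0935 × 10⁻³ / 52 = 2.0629 × 10⁻⁴ s⁻².
N = √(2.0629 × 10⁻⁴) = 0.014363 rad s⁻¹ → T = 2π/N = 437.46 s = 7.2910 min ≈ 7.29 min.

7.29 min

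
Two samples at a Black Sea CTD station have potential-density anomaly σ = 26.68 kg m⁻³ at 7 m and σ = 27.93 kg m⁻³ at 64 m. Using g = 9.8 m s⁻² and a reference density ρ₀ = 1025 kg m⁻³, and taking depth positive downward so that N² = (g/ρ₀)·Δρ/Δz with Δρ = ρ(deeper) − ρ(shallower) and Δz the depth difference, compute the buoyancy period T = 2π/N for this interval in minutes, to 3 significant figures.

Δρ = 1027.93 − 1026.68 = 1.25 kg m⁻³ over Δz = 64 − 7 = 57 m.
N² = (9.8/1025) × (1.25/57) = 2.0967 × 10⁻⁴ s⁻².
N = √(2.0967 × 10⁻⁴) = 0.014480 rad s⁻¹, so T = 2π/N = 433.92 s = 7.2320 min ≈ 7.23 min.

7.23 min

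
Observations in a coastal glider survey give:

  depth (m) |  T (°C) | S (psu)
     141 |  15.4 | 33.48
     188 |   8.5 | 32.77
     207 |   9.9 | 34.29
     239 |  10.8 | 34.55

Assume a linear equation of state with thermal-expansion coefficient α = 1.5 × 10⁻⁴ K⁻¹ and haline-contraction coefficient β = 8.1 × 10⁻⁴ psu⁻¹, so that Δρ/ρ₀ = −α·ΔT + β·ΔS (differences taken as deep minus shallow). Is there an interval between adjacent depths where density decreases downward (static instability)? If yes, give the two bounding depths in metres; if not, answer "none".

Evaluate Δρ/ρ₀ = −αΔT + βΔS across each adjacent pair:
  141–188 m: −αΔT+βΔS = −(1.5 × 10⁻⁴)(-6.9)+(8.1 × 10⁻⁴)(-0.71) = 4.6 × 10⁻⁴ → stable
  188–207 m: −αΔT+βΔS = −(1.5 × 10⁻⁴)(+1.4)+(8.1 × 10⁻⁴)(+1.52) = 1.0 × 10⁻³ → stable
  207–239 m: −αΔT+βΔS = −(1.5 × 10⁻⁴)(+0.9)+(8.1 × 10⁻⁴)(+0.26) = 7.6 × 10⁻⁵ → stable
Every interval has Δρ > 0: the column is stably stratified throughout.

none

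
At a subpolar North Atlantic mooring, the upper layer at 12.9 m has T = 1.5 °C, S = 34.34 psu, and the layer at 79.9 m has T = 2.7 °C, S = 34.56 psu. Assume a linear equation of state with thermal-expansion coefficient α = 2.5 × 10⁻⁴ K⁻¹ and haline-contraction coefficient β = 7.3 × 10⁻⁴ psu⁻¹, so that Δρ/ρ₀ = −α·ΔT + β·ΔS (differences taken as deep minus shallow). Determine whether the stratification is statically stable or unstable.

ΔT = 2.7 − 1.5 = +1.2 K and ΔS = 34.56 − 34.34 = +0.22 psu (deep − shallow).
−αΔT = -3.00 × 10⁻⁴; βΔS = 1.606 × 10⁻⁴; sum Δρ/ρ₀ = -1.394 × 10⁻⁴.
Δρ/ρ₀ < 0, so Δρ < 0: deeper water is lighter → statically unstable; the column would overturn.

unstable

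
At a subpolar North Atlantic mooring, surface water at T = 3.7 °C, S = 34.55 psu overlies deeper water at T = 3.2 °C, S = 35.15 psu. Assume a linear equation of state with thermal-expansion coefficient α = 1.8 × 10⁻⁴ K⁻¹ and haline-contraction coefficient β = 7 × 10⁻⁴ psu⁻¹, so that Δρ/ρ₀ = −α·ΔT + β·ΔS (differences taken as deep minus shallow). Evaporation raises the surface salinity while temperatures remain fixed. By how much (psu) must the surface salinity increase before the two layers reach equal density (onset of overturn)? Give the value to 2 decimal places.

0.73 psu

Neutral buoyancy requires −α(T_deep − T_surf) + β(S_deep − S_surf′) = 0.
S_surf′ = S_deep − (α/β)·ΔT = 35.15 − (1.8 × 10⁻⁴/7 × 10⁻⁴)·(-0.5) = 35.2786 psu.
Increase required: 35.2786 − 34.55 = 0.7286 psu.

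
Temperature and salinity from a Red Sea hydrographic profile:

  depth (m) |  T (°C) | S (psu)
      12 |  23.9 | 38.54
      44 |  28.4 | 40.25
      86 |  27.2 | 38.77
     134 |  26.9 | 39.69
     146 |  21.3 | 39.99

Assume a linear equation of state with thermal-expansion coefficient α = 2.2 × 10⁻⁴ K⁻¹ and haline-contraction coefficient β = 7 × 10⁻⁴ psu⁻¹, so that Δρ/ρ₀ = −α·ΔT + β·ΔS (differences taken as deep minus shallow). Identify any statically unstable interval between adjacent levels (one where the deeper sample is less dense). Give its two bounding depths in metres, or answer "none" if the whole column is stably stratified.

Evaluate Δρ/ρ₀ = −αΔT + βΔS across each adjacent pair:
  12–44 m: −αΔT+βΔS = −(2.2 × 10⁻⁴)(+4.5)+(7 × 10⁻⁴)(+1.71) = 2.1 × 10⁻⁴ → stable
  44–86 m: −αΔT+βΔS = −(2.2 × 10⁻⁴)(-1.2)+(7 × 10⁻⁴)(-1.48) = -7.7 × 10⁻⁴ → UNSTABLE
  86–134 m: −αΔT+βΔS = −(2.2 × 10⁻⁴)(-0.3)+(7 × 10⁻⁴)(+0.92) = 7.1 × 10⁻⁴ → stable
  134–146 m: −αΔT+βΔS = −(2.2 × 10⁻⁴)(-5.6)+(7 × 10⁻⁴)(+0.30) = 1.4 × 10⁻³ → stable
The 44–86 m interval has Δρ < 0: lighter water underlies denser water.

44–86 m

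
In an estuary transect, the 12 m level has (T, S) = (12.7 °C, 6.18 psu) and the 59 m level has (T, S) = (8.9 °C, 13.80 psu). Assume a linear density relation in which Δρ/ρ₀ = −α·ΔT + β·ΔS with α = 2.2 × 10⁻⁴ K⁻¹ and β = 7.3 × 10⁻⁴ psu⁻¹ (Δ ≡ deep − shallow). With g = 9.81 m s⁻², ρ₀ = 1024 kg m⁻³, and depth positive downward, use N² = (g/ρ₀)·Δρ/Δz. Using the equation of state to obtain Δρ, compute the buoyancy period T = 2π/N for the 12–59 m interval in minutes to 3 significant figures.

2.87 min

ΔT = -3.8 K, ΔS = +7.62 psu (deep − shallow).
Δρ/ρ₀ = −αΔT + βΔS = 8.36 × 10⁻⁴ + 5.5626 × 10⁻³ = 6.3986 × 10⁻³, so Δρ ≈ 6.552 kg m⁻³.
N² = (g/ρ₀)·Δρ/Δz = g·(Δρ/ρ₀)/Δz = 9.81 × 6.3986 × 10⁻³ / 47 = 1.3355 × 10⁻³ s⁻².
N = √(1.3355 × 10⁻³) = 0.036544 rad s⁻¹ → T = 2π/N = 171.93 s = 2.8655 min ≈ 2.87 min.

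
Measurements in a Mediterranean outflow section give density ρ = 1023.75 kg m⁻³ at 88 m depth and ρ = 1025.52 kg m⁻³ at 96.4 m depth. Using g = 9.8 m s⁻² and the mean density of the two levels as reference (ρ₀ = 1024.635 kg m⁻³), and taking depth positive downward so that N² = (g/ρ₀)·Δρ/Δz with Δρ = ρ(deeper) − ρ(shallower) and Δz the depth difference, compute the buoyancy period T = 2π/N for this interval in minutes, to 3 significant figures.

2.33 min

Δρ = 1025.52 − 1023.75 = 1.77 kg m⁻³ over Δz = 96.4 − 88 = 8.4 m.
N² = (9.8/1024.635) × (1.77/8.4) = 2.0154 × 10⁻³ s⁻².
N = √(2.0154 × 10⁻³) = 0.044893 rad s⁻¹, so T = 2π/N = 139.96 s = 2.3327 min ≈ 2.33 min.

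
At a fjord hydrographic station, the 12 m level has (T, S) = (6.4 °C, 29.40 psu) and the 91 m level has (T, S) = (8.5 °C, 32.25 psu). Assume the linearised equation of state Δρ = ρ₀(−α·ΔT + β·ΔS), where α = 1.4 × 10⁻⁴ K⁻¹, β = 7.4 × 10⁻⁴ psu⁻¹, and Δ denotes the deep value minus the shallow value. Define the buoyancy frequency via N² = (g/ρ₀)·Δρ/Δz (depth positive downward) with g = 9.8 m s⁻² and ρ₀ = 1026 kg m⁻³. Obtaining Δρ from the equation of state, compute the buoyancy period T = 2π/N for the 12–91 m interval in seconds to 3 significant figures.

ΔT = +2.1 K, ΔS = +2.85 psu (deep − shallow).
Δρ/ρ₀ = −αΔT + βΔS = -2.94 × 10⁻⁴ + 2.109 × 10⁻³ = 1.815 × 10⁻³, so Δρ ≈ 1.862 kg m⁻³.
N² = (g/ρ₀)·Δρ/Δz = g·(Δρ/ρ₀)/Δz = 9.8 × 1.815 × 10⁻³ / 79 = 2.2515 × 10⁻⁴ s⁻².
N = √(2.2515 × 10⁻⁴) = 0.015005 rad s⁻¹ → T = 2π/N = 418.74 s ≈ 419 s.

419 s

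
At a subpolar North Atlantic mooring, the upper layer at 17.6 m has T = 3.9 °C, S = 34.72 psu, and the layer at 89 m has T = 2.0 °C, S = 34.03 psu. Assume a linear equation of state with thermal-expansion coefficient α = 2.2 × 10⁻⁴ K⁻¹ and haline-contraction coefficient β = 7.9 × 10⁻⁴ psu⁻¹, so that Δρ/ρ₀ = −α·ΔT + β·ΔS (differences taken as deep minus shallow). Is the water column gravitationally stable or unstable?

ΔT = 2.0 − 3.9 = -1.9 K and ΔS = 34.03 − 34.72 = -0.69 psu (deep − shallow).
−αΔT = 4.18 × 10⁻⁴; βΔS = -5.451 × 10⁻⁴; sum Δρ/ρ₀ = -1.271 × 10⁻⁴.
Δρ/ρ₀ < 0, so Δρ < 0: deeper water is lighter → statically unstable; the column would overturn.

unstable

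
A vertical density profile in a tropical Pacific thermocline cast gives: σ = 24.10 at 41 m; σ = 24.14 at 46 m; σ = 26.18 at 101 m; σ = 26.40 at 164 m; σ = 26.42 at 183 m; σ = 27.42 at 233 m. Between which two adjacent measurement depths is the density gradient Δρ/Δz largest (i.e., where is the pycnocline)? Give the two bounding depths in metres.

46–101 m

Compute the density gradient over each adjacent pair:
  41–46 m: Δρ/Δz = 0.04/5 = 8.0 × 10⁻³ kg m⁻⁴
  46–101 m: Δρ/Δz = 2.04/55 = 0.037 kg m⁻⁴
  101–164 m: Δρ/Δz = 0.22/63 = 3.5 × 10⁻³ kg m⁻⁴
  164–183 m: Δρ/Δz = 0.02/19 = 1.1 × 10⁻³ kg m⁻⁴
  183–233 m: Δρ/Δz = 1.00/50 = 0.020 kg m⁻⁴
The largest gradient is in the 46–101 m interval — the pycnocline.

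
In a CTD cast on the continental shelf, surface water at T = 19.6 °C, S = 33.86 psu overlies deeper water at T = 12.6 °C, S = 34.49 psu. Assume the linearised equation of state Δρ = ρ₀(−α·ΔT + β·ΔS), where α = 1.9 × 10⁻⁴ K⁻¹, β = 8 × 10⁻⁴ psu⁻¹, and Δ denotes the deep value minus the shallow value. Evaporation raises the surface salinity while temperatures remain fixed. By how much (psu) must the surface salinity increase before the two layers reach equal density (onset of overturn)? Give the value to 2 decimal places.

2.29 psu

Neutral buoyancy requires −α(T_deep − T_surf) + β(S_deep − S_surf′) = 0.
S_surf′ = S_deep − (α/β)·ΔT = 34.49 − (1.9 × 10⁻⁴/8 × 10⁻⁴)·(-7.0) = 36.1525 psu.
Increase required: 36.1525 − 33.86 = 2.2925 psu.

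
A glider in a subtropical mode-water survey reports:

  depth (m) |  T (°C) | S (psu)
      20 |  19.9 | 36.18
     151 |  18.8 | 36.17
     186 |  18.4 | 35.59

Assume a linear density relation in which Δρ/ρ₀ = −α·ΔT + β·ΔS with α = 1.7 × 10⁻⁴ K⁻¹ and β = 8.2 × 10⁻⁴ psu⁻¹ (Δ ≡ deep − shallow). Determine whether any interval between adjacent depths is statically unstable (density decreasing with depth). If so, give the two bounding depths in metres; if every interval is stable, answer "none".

Evaluate Δρ/ρ₀ = −αΔT + βΔS across each adjacent pair:
  20–151 m: −αΔT+βΔS = −(1.7 × 10⁻⁴)(-1.1)+(8.2 × 10⁻⁴)(-0.01) = 1.8 × 10⁻⁴ → stable
  151–186 m: −αΔT+βΔS = −(1.7 × 10⁻⁴)(-0.4)+(8.2 × 10⁻⁴)(-0.58) = -4.1 × 10⁻⁴ → UNSTABLE
The 151–186 m interval has Δρ < 0: lighter water underlies denser water.

151–186 m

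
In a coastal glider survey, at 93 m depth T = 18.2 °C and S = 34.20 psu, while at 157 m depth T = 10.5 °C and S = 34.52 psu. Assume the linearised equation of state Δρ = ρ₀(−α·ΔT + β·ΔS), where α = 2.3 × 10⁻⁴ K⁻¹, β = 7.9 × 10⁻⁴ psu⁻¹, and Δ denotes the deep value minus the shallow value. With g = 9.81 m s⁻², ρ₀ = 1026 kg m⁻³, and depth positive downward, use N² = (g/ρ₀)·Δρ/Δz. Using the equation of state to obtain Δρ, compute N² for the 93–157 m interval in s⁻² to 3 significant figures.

ΔT = -7.7 K, ΔS = +0.32 psu (deep − shallow).
Δρ/ρ₀ = −αΔT + βΔS = 1.771 × 10⁻³ + 2.528 × 10⁻⁴ = 2.0238 × 10⁻³, so Δρ ≈ 2.076 kg m⁻³.
N² = (g/ρ₀)·Δρ/Δz = g·(Δρ/ρ₀)/Δz = 9.81 × 2.0238 × 10⁻³ / 64 = 3.1021 × 10⁻⁴ s⁻² ≈ 3.10 × 10⁻⁴ s⁻².

3.10 × 10⁻⁴ s⁻²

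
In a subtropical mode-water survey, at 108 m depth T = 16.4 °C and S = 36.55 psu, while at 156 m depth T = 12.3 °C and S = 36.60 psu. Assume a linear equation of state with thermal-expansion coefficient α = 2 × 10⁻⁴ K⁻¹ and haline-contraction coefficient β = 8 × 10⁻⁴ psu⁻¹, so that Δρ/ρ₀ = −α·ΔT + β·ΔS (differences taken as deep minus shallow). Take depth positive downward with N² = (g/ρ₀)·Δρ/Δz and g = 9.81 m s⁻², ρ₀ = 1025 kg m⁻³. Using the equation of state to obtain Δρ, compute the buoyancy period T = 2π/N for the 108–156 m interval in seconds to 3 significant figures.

474 s

ΔT = -4.1 K, ΔS = +0.05 psu (deep − shallow).
Δρ/ρ₀ = −αΔT + βΔS = 8.20 × 10⁻⁴ + 4.00 × 10⁻⁵ = 8.60 × 10⁻⁴, so Δρ ≈ 0.8815 kg m⁻³.
N² = (g/ρ₀)·Δρ/Δz = g·(Δρ/ρ₀)/Δz = 9.81 × 8.60 × 10⁻⁴ / 48 = 1.7576 × 10⁻⁴ s⁻².
N = √(1.7576 × 10⁻⁴) = 0.013257 rad s⁻¹ → T = 2π/N = 473.95 s ≈ 474 s.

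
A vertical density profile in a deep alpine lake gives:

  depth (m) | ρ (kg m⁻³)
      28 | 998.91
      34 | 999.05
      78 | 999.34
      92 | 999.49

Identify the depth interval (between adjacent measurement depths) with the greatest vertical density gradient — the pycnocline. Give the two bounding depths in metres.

28–34 m

Compute the density gradient over each adjacent pair:
  28–34 m: Δρ/Δz = 0.14/6 = 0.023 kg m⁻⁴
  34–78 m: Δρ/Δz = 0.29/44 = 6.6 × 10⁻³ kg m⁻⁴
  78–92 m: Δρ/Δz = 0.15/14 = 0.011 kg m⁻⁴
The largest gradient is in the 28–34 m interval — the pycnocline.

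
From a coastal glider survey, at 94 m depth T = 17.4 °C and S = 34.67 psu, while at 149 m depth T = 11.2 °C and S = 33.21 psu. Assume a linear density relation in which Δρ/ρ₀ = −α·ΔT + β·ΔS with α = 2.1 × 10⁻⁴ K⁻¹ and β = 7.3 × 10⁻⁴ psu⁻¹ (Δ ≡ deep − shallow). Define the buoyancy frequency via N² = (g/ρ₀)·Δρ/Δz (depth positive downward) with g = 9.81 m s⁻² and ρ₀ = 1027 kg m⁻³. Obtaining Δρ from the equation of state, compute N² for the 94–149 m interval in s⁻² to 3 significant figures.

4.21 × 10⁻⁵ s⁻²

ΔT = -6.2 K, ΔS = -1.46 psu (deep − shallow).
Δρ/ρ₀ = −αΔT + βΔS = 1.302 × 10⁻³ − 1.0658 × 10⁻³ = 2.362 × 10⁻⁴, so Δρ ≈ 0.2426 kg m⁻³.
N² = (g/ρ₀)·Δρ/Δz = g·(Δρ/ρ₀)/Δz = 9.81 × 2.362 × 10⁻⁴ / 55 = 4.2129 × 10⁻⁵ s⁻² ≈ 4.21 × 10⁻⁵ s⁻².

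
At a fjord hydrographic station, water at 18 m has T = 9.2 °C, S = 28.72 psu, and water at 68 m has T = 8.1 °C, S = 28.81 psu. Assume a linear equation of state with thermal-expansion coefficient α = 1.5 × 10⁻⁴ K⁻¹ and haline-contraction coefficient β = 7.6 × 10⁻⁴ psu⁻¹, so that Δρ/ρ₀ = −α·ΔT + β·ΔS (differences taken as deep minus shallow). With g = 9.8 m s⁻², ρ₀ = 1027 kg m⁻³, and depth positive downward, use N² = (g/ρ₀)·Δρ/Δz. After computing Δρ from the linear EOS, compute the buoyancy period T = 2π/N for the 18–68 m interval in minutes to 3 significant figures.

ΔT = -1.1 K, ΔS = +0.09 psu (deep − shallow).
Δρ/ρ₀ = −αΔT + βΔS = 1.65 × 10⁻⁴ + 6.84 × 10⁻⁵ = 2.334 × 10⁻⁴, so Δρ ≈ 0.2397 kg m⁻³.
N² = (g/ρ₀)·Δρ/Δz = g·(Δρ/ρ₀)/Δz = 9.8 × 2.334 × 10⁻⁴ / 50 = 4.5746 × 10⁻⁵ s⁻².
N = √(4.5746 × 10⁻⁵) = 6.7636 × 10⁻³ rad s⁻¹ → T = 2π/N = 928.97 s = 15.483 min ≈ 15.5 min.

15.5 min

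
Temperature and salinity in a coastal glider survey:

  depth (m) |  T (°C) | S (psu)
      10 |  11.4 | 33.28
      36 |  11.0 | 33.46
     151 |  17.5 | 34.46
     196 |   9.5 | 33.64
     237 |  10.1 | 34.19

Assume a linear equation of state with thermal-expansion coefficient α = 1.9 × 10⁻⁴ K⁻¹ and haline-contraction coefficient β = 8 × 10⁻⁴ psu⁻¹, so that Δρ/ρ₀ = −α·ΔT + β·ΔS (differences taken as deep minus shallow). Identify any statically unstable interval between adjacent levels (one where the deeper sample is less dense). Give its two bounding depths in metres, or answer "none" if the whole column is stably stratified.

36–151 m

Evaluate Δρ/ρ₀ = −αΔT + βΔS across each adjacent pair:
  10–36 m: −αΔT+βΔS = −(1.9 × 10⁻⁴)(-0.4)+(8 × 10⁻⁴)(+0.18) = 2.2 × 10⁻⁴ → stable
  36–151 m: −αΔT+βΔS = −(1.9 × 10⁻⁴)(+6.5)+(8 × 10⁻⁴)(+1.00) = -4.3 × 10⁻⁴ → UNSTABLE
  151–196 m: −αΔT+βΔS = −(1.9 × 10⁻⁴)(-8.0)+(8 × 10⁻⁴)(-0.82) = 8.6 × 10⁻⁴ → stable
  196–237 m: −αΔT+βΔS = −(1.9 × 10⁻⁴)(+0.6)+(8 × 10⁻⁴)(+0.55) = 3.3 × 10⁻⁴ → stable
The 36–151 m interval has Δρ < 0: lighter water underlies denser water.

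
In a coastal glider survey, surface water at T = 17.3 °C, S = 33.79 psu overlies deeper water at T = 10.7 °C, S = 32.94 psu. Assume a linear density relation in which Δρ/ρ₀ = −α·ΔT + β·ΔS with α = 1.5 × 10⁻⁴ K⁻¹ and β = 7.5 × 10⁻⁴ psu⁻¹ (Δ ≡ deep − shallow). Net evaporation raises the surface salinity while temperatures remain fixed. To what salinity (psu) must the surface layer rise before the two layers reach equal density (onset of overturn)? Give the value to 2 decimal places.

Neutral buoyancy requires −α(T_deep − T_surf) + β(S_deep − S_surf′) = 0.
S_surf′ = S_deep − (α/β)·ΔT = 32.94 − (1.5 × 10⁻⁴/7.5 × 10⁻⁴)·(-6.6) = 34.2600 psu.
Increase required: 34.2600 − 33.79 = 0.4700 psu.

34.26 psu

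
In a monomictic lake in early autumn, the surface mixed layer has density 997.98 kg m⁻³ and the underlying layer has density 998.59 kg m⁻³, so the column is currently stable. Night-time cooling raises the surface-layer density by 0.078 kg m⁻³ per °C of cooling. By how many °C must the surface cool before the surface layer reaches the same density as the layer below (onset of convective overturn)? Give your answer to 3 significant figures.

7.82 °C

Density deficit of the surface layer: 998.59 − 997.98 = 0.61 kg m⁻³.
Required change = 0.61 / 0.078 = 7.82 °C.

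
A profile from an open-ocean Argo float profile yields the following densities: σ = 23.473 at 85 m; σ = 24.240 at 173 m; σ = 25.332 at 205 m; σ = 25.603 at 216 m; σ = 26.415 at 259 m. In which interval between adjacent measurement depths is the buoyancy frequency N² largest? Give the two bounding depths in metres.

Compute the density gradient over each adjacent pair:
  85–173 m: Δρ/Δz = 0.767/88 = 8.7 × 10⁻³ kg m⁻⁴
  173–205 m: Δρ/Δz = 1.092/32 = 0.034 kg m⁻⁴
  205–216 m: Δρ/Δz = 0.271/11 = 0.025 kg m⁻⁴
  216–259 m: Δρ/Δz = 0.812/43 = 0.019 kg m⁻⁴
The largest gradient is in the 173–205 m interval — the pycnocline.

173–205 m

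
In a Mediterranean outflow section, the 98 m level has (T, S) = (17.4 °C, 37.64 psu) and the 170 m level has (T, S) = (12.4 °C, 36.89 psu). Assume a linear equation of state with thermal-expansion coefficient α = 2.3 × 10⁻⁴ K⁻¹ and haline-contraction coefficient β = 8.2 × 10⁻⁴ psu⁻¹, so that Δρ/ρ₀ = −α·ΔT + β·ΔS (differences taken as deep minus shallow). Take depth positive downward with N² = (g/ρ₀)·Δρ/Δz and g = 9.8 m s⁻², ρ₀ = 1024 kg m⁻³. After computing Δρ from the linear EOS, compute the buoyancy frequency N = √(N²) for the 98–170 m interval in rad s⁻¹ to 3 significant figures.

ΔT = -5.0 K, ΔS = -0.75 psu (deep − shallow).
Δρ/ρ₀ = −αΔT + βΔS = 1.15 × 10⁻³ − 6.15 × 10⁻⁴ = 5.35 × 10⁻⁴, so Δρ ≈ 0.5478 kg m⁻³.
N² = (g/ρ₀)·Δρ/Δz = g·(Δρ/ρ₀)/Δz = 9.8 × 5.35 × 10⁻⁴ / 72 = 7.2819 × 10⁻⁵ s⁻².
N = √(7.2819 × 10⁻⁵) = 8.5334 × 10⁻³ rad s⁻¹ ≈ 8.53 × 10⁻³ rad s⁻¹.

8.53 × 10⁻³ rad s⁻¹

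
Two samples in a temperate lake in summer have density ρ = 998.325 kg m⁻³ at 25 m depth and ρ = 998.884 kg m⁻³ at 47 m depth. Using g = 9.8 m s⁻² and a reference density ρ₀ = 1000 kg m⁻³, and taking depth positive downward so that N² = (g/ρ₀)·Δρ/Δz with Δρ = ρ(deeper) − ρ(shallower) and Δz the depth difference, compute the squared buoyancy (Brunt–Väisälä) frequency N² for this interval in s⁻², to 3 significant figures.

Δρ = 998.884 − 998.325 = 0.559 kg m⁻³ over Δz = 47 − 25 = 22 m.
N² = (9.8/1000) × (0.559/22) = 2.4901 × 10⁻⁴ s⁻² ≈ 2.49 × 10⁻⁴ s⁻².
A positive N² confirms static stability across the interval.

2.49 × 10⁻⁴ s⁻²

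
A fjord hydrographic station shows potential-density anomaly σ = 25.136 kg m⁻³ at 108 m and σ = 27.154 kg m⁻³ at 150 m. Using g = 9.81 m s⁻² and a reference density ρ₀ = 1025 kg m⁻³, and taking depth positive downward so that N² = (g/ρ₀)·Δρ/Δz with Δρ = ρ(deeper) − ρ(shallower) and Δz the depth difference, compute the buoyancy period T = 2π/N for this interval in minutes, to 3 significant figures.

4.88 min

Δρ = 1027.154 − 1025.136 = 2.018 kg m⁻³ over Δz = 150 − 108 = 42 m.
N² = (9.81/1025) × (2.018/42) = 4.5985 × 10⁻⁴ s⁻².
N = √(4.5985 × 10⁻⁴) = 0.021444 rad s⁻¹, so T = 2π/N = 293.00 s = 4.8833 min ≈ 4.88 min.
N² > 0, so the interval is statically stable.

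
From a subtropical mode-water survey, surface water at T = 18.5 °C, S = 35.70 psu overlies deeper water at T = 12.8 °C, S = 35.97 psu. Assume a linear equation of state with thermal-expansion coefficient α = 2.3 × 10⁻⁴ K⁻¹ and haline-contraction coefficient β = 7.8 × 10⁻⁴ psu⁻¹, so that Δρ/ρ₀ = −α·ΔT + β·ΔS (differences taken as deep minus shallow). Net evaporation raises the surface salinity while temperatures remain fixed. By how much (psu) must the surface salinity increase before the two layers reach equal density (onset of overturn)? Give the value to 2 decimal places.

1.95 psu

Neutral buoyancy requires −α(T_deep − T_surf) + β(S_deep − S_surf′) = 0.
S_surf′ = S_deep − (α/β)·ΔT = 35.97 − (2.3 × 10⁻⁴/7.8 × 10⁻⁴)·(-5.7) = 37.6508 psu.
Increase required: 37.6508 − 35.70 = 1.9508 psu.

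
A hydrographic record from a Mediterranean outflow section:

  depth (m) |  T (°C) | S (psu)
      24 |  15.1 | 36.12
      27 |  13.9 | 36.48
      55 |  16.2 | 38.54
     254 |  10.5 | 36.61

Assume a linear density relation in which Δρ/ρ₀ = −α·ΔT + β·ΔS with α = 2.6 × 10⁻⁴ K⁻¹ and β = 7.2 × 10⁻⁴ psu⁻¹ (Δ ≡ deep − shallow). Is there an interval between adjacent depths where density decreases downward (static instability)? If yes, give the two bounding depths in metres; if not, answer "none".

Evaluate Δρ/ρ₀ = −αΔT + βΔS across each adjacent pair:
  24–27 m: −αΔT+βΔS = −(2.6 × 10⁻⁴)(-1.2)+(7.2 × 10⁻⁴)(+0.36) = 5.7 × 10⁻⁴ → stable
  27–55 m: −αΔT+βΔS = −(2.6 × 10⁻⁴)(+2.3)+(7.2 × 10⁻⁴)(+2.06) = 8.9 × 10⁻⁴ → stable
  55–254 m: −αΔT+βΔS = −(2.6 × 10⁻⁴)(-5.7)+(7.2 × 10⁻⁴)(-1.93) = 9.2 × 10⁻⁵ → stable
Every interval has Δρ > 0: the column is stably stratified throughout.

none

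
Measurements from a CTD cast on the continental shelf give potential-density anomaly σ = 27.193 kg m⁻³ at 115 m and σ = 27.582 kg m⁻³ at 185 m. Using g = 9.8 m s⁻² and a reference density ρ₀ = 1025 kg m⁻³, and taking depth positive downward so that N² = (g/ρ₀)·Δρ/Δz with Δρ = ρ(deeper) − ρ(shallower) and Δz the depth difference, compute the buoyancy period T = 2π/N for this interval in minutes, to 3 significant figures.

Δρ = 1027.582 − 1027.193 = 0.389 kg m⁻³ over Δz = 185 − 115 = 70 m.
N² = (9.8/1025) × (0.389/70) = 5.3132 × 10⁻⁵ s⁻².
N = √(5.3132 × 10⁻⁵) = 7.2892 × 10⁻³ rad s⁻¹, so T = 2π/N = 861.99 s = 14.367 min ≈ 14.4 min.

14.4 min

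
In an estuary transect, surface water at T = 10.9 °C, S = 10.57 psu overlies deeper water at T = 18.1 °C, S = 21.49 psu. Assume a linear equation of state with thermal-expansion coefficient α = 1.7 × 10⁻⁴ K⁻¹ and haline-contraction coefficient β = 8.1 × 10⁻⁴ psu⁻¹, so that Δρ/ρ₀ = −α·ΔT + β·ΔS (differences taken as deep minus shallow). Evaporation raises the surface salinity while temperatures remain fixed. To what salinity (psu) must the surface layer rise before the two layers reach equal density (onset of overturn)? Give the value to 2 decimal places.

19.98 psu

Neutral buoyancy requires −α(T_deep − T_surf) + β(S_deep − S_surf′) = 0.
S_surf′ = S_deep − (α/β)·ΔT = 21.49 − (1.7 × 10⁻⁴/8.1 × 10⁻⁴)·(+7.2) = 19.9789 psu.
Increase required: 19.9789 − 10.57 = 9.4089 psu.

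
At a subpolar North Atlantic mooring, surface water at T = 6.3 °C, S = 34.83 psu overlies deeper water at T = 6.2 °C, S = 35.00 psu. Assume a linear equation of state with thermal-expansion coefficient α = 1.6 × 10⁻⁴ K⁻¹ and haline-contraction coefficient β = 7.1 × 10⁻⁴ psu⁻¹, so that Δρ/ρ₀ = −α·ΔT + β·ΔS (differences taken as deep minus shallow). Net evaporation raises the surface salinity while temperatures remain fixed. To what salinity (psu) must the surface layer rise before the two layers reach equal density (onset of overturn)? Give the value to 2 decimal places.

Neutral buoyancy requires −α(T_deep − T_surf) + β(S_deep − S_surf′) = 0.
S_surf′ = S_deep − (α/β)·ΔT = 35.00 − (1.6 × 10⁻⁴/7.1 × 10⁻⁴)·(-0.1) = 35.0225 psu.
Increase required: 35.0225 − 34.83 = 0.1925 psu.

35.02 psu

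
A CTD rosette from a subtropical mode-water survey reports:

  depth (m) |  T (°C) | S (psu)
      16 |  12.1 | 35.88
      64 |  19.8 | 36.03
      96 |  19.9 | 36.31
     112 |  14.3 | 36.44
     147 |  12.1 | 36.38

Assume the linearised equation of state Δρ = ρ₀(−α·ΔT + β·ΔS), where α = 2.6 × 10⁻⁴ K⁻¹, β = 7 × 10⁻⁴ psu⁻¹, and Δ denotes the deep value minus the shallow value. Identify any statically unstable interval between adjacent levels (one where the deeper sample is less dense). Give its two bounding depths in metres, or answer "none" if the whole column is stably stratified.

16–64 m

Evaluate Δρ/ρ₀ = −αΔT + βΔS across each adjacent pair:
  16–64 m: −αΔT+βΔS = −(2.6 × 10⁻⁴)(+7.7)+(7 × 10⁻⁴)(+0.15) = -1.9 × 10⁻³ → UNSTABLE
  64–96 m: −αΔT+βΔS = −(2.6 × 10⁻⁴)(+0.1)+(7 × 10⁻⁴)(+0.28) = 1.7 × 10⁻⁴ → stable
  96–112 m: −αΔT+βΔS = −(2.6 × 10⁻⁴)(-5.6)+(7 × 10⁻⁴)(+0.13) = 1.5 × 10⁻³ → stable
  112–147 m: −αΔT+βΔS = −(2.6 × 10⁻⁴)(-2.2)+(7 × 10⁻⁴)(-0.06) = 5.3 × 10⁻⁴ → stable
The 16–64 m interval has Δρ < 0: lighter water underlies denser water.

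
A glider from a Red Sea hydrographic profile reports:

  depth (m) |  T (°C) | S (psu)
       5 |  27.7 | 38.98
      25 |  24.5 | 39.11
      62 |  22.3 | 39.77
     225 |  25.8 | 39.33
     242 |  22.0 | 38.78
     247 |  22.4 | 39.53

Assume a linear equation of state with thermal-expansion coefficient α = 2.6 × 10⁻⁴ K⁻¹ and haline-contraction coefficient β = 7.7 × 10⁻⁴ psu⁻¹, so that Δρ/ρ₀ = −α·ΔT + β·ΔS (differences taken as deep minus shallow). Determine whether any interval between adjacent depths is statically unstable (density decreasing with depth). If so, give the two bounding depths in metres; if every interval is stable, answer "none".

62–225 m

Evaluate Δρ/ρ₀ = −αΔT + βΔS across each adjacent pair:
  5–25 m: −αΔT+βΔS = −(2.6 × 10⁻⁴)(-3.2)+(7.7 × 10⁻⁴)(+0.13) = 9.3 × 10⁻⁴ → stable
  25–62 m: −αΔT+βΔS = −(2.6 × 10⁻⁴)(-2.2)+(7.7 × 10⁻⁴)(+0.66) = 1.1 × 10⁻³ → stable
  62–225 m: −αΔT+βΔS = −(2.6 × 10⁻⁴)(+3.5)+(7.7 × 10⁻⁴)(-0.44) = -1.2 × 10⁻³ → UNSTABLE
  225–242 m: −αΔT+βΔS = −(2.6 × 10⁻⁴)(-3.8)+(7.7 × 10⁻⁴)(-0.55) = 5.6 × 10⁻⁴ → stable
  242–247 m: −αΔT+βΔS = −(2.6 × 10⁻⁴)(+0.4)+(7.7 × 10⁻⁴)(+0.75) = 4.7 × 10⁻⁴ → stable
The 62–225 m interval has Δρ < 0: lighter water underlies denser water.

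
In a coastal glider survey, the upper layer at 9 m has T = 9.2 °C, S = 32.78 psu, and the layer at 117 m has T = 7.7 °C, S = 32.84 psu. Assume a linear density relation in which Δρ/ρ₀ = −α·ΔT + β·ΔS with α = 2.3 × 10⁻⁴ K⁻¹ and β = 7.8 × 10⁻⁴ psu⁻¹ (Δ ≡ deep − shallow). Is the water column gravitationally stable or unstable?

ΔT = 7.7 − 9.2 = -1.5 K and ΔS = 32.84 − 32.78 = +0.06 psu (deep − shallow).
−αΔT = 3.45 × 10⁻⁴; βΔS = 4.68 × 10⁻⁵; sum Δρ/ρ₀ = 3.918 × 10⁻⁴.
Δρ/ρ₀ > 0, so Δρ > 0: deeper water is denser → statically stable.

stable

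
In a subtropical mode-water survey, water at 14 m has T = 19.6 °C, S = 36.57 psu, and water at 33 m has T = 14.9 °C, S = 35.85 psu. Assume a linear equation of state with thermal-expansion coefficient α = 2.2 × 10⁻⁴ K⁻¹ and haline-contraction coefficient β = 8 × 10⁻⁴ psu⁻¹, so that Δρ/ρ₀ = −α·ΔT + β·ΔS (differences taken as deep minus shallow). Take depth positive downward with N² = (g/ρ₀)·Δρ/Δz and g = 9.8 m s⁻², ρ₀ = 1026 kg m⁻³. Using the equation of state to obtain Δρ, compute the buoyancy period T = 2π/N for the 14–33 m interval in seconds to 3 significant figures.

ΔT = -4.7 K, ΔS = -0.72 psu (deep − shallow).
Δρ/ρ₀ = −αΔT + βΔS = 1.034 × 10⁻³ − 5.76 × 10⁻⁴ = 4.58 × 10⁻⁴, so Δρ ≈ 0.4699 kg m⁻³.
N² = (g/ρ₀)·Δρ/Δz = g·(Δρ/ρ₀)/Δz = 9.8 × 4.58 × 10⁻⁴ / 19 = 2.3623 × 10⁻⁴ s⁻².
N = √(2.3623 × 10⁻⁴) = 0.015370 rad s⁻¹ → T = 2π/N = 408.80 s ≈ 409 s.

409 s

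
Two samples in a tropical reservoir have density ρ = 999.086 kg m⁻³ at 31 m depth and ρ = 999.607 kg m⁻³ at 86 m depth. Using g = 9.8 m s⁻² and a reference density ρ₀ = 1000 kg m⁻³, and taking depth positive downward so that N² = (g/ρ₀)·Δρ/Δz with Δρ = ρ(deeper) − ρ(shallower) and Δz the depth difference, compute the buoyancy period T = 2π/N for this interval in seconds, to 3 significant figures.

Δρ = 999.607 − 999.086 = 0.521 kg m⁻³ over Δz = 86 − 31 = 55 m.
N² = (9.8/1000) × (0.521/55) = 9.2833 × 10⁻⁵ s⁻².
N = √(9.2833 × 10⁻⁵) = 9.6350 × 10⁻³ rad s⁻¹, so T = 2π/N = 652.12 s ≈ 652 s.

652 s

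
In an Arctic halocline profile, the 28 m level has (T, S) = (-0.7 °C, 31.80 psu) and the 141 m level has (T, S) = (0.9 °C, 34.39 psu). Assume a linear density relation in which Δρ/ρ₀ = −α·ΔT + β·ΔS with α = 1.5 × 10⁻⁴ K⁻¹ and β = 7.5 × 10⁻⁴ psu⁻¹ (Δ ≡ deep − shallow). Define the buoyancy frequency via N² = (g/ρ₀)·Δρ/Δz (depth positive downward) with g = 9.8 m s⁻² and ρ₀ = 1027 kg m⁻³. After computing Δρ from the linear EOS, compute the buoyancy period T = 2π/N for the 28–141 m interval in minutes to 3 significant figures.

8.62 min

ΔT = +1.6 K, ΔS = +2.59 psu (deep − shallow).
Δρ/ρ₀ = −αΔT + βΔS = -2.40 × 10⁻⁴ + 1.9425 × 10⁻³ = 1.7025 × 10⁻³, so Δρ ≈ 1.748 kg m⁻³.
N² = (g/ρ₀)·Δρ/Δz = g·(Δρ/ρ₀)/Δz = 9.8 × 1.7025 × 10⁻³ / 113 = 1.4765 × 10⁻⁴ s⁻².
N = √(1.4765 × 10⁻⁴) = 0.012151 rad s⁻¹ → T = 2π/N = 517.09 s = 8.6182 min ≈ 8.62 min.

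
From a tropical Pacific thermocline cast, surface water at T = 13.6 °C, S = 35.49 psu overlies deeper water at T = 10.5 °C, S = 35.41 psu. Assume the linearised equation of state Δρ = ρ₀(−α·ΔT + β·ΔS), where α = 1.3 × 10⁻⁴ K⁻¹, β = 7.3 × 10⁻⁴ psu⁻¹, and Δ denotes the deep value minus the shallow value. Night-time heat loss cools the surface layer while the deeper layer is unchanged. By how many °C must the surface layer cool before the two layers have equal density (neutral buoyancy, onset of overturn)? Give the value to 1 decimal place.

Neutral buoyancy requires Δρ = 0, i.e. −α(T_deep − T_surf′) + β(S_deep − S_surf) = 0.
T_surf′ = T_deep − (β/α)·ΔS = 10.5 − (7.3 × 10⁻⁴/1.3 × 10⁻⁴)·(-0.08) = 10.949 °C.
Cooling required: 13.6 − (10.949) = 2.651 °C.

2.7 °C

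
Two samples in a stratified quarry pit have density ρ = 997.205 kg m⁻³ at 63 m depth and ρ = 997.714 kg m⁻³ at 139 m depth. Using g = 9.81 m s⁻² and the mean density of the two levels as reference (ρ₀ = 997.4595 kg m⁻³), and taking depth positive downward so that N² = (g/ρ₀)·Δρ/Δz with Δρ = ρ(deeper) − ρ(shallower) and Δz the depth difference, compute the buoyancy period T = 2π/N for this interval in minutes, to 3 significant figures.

12.9 min

Δρ = 997.714 − 997.205 = 0.509 kg m⁻³ over Δz = 139 − 63 = 76 m.
N² = (9.81/997.4595) × (0.509/76) = 6.5869 × 10⁻⁵ s⁻².
N = √(6.5869 × 10⁻⁵) = 8.1160 × 10⁻³ rad s⁻¹, so T = 2π/N = 774.17 s = 12.903 min ≈ 12.9 min.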